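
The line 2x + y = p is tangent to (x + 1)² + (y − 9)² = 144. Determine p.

For a tangent, require d(centre, line) = r = 12.
|2·(−1) + 1·9 − p| / √5 = 12
|p − (7)| = 12√5.

p = 7 ± 12√5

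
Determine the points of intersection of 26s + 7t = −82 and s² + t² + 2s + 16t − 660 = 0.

Substitute t = (−82 − 26s)/7:
725s² + 1450s − 34800 = 0  ⟹  s² + 2s − 48 = 0
s = 6 or s = −8, giving (6, −34) and (−8, 18).

(−8, 18) and (6, −34)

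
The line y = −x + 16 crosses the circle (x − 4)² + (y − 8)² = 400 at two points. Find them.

From the line, y = −x + 16. Substituting:
2x² − 24x − 320 = 0  ⟹  x² − 12x − 160 = 0
x = 20 or x = −8, giving (20, −4) and (−8, 24).

(−8, 24) and (20, −4)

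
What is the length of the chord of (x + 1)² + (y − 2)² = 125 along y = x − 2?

Substitute y = x − 2:
2x² − 6x − 108 = 0  ⟹  x² − 3x − 54 = 0
x = 9 or x = −6, giving (9, 7) and (−6, −8).
Chord length = distance between (9, 7) and (−6, −8) = √450 = 15√2.

15√2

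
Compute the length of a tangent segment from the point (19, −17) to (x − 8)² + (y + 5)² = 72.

With centre O = (8, −5), |OP|² = 265 and r² = 72.
By the tangent–radius right angle, tangent length = √(|PO|² − r²) = √193.

√193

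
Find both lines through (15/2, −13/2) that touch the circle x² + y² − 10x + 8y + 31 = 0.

3x − y = 29 and x − 3y = 27

Let a tangent through (15/2, −13/2) have slope m. Its distance from (5, −4) must equal √10:
(−5/2m − (5/2))² = 10(m² + 1)
3m² − 10m + 3 = 0, so m = 3 or m = 1/3.
Through (15/2, −13/2) these give 3x − y = 29 and x − 3y = 27.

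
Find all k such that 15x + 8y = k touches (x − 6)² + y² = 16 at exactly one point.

k = 22 or k = 158

For a tangent, require d(centre, line) = r = 4.
|15·6 + 8·0 − k| / √289 = 4
|k − (90)| = 4·17, so k = 158 or k = 22.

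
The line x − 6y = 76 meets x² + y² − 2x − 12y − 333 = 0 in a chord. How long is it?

Substitute y = (−76 + x)/6:
37x² − 296x − 740 = 0  ⟹  x² − 8x − 20 = 0
x = 10 or x = −2, giving (10, −11) and (−2, −13).
|(10, −11) − (−2, −13)| = √((12)² + (2)²) = 2√37.

2√37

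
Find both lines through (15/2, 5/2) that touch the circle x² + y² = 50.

7x − y = 50 and x + y = 10

Let a tangent through (15/2, 5/2) have slope m. Its distance from (0, 0) must equal 5√2:
[m·(−15/2) − (−5/2)]² = 50(m² + 1)
m² − 6m − 7 = 0, so m = 7 or m = −1.
Through (15/2, 5/2) these give 7x − y = 50 and x + y = 10.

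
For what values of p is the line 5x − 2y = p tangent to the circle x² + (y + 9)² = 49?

The line touches the circle iff its distance from (0, −9) is 7:
|5·0 − 2·(−9) − p| / √29 = 7
|p − (18)| = 7√29.

p = 18 ± 7√29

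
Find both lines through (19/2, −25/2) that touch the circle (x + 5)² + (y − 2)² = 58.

3x + 7y = −59 and 7x + 3y = 29

Let a tangent through (19/2, −25/2) have slope m. Its distance from (−5, 2) must equal √58:
[m·(−29/2) − (29/2)]² = 58(m² + 1)
21m² + 58m + 21 = 0, so m = −3/7 or m = −7/3.
With m = −3/7: 3x + 7y = −59. With m = −7/3: 7x + 3y = 29.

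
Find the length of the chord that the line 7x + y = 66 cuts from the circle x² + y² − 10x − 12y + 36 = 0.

Express y = −7x + 66 and substitute into the circle:
50x² − 850x + 3600 = 0  ⟹  x² − 17x + 72 = 0
x = 9 or x = 8, giving (9, 3) and (8, 10).
|(9, 3) − (8, 10)| = √((1)² + (−7)²) = 5√2.

5√2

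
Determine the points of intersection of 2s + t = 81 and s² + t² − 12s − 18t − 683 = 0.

Express t = −2s + 81 and substitute into the circle:
5s² − 300s + 4420 = 0  ⟹  s² − 60s + 884 = 0
s = 34 or s = 26, giving (34, 13) and (26, 29).

(26, 29) and (34, 13)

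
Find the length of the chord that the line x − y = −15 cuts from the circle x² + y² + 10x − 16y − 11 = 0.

14√2

From the line, y = x + 15. Substituting:
2x² + 24x − 26 = 0  ⟹  x² + 12x − 13 = 0
x = 1 or x = −13, giving (1, 16) and (−13, 2).
Chord length = distance between (1, 16) and (−13, 2) = √392 = 14√2.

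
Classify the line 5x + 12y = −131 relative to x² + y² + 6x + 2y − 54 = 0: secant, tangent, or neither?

tangent

Substituting the line into the circle gives 169x² + 2054x + 6241 = 0.
Δ = 4218916 − 4218916 = 0.
A repeated root: the line is tangent.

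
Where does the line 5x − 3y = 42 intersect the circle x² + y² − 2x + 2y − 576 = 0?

(−6, −24) and (18, 16)

Substitute y = (−42 + 5x)/3:
34x² − 408x − 3672 = 0  ⟹  x² − 12x − 108 = 0
x = 18 or x = −6, giving (18, 16) and (−6, −24).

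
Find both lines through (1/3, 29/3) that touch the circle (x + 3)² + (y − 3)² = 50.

x + y = 10 and x + 7y = 68

Let a tangent through (1/3, 29/3) have slope m. Its distance from (−3, 3) must equal 5√2:
(−10/3m − (−20/3))² = 50(m² + 1)
7m² + 8m + 1 = 0, so m = −1 or m = −1/7.
Through (1/3, 29/3) these give x + y = 10 and x + 7y = 68.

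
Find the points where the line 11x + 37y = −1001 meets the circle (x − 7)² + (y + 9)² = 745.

(−17, −22) and (20, −33)

From the line, y = (−1001 − 11x)/37. Substituting:
1490x² − 4470x − 506600 = 0  ⟹  x² − 3x − 340 = 0
x = 20 or x = −17, giving (20, −33) and (−17, −22).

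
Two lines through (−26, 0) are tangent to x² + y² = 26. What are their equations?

x − 5y = −26 and x + 5y = −26

Write the tangent as mx − y + (0 − m·(−26)) = 0 and set its distance from the centre to √26:
(26m − (0))² = 26(m² + 1)
25m² − 1 = 0, so m = 1/5 or m = −1/5.
Through (−26, 0) these give x − 5y = −26 and x + 5y = −26.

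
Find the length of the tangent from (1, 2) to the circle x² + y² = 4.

1

With centre O = (0, 0), |OP|² = 5 and r² = 4.
Power of the point: PT² = |PO|² − r² = 1, so PT = 1.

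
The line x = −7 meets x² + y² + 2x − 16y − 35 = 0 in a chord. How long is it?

16

Centre (−1, 8), r² = 100. Perpendicular distance d from centre to line = |6| / √1 = 6.
Chord = 2√(r² − d²) = 2·√(64) = 16.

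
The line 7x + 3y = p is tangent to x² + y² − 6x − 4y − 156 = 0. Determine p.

The line touches the circle iff its distance from (3, 2) is 13:
|7·3 + 3·2 − p| / √58 = 13
|p − (27)| = 13√58.

p = 27 ± 13√58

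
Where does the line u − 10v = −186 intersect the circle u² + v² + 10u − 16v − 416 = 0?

(−26, 16) and (14, 20)

From the line, v = (186 + u)/10. Substituting:
101u² + 1212u − 36764 = 0  ⟹  u² + 12u − 364 = 0
u = 14 or u = −26, giving (14, 20) and (−26, 16).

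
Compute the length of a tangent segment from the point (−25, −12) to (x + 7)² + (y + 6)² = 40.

With centre O = (−7, −6), |OP|² = 360 and r² = 40.
The tangent meets the radius at right angles, so tangent² = |PO|² − r² = 360 − 40 = 320.

8√5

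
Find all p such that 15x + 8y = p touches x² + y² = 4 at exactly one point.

For a tangent, require d(centre, line) = r = 2.
|15·0 + 8·0 − p| / √289 = 2
|p| = 2·17, so p = 34 or p = −34.

p = −34 or p = 34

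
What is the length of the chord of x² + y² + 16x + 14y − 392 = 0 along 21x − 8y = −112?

2√505

From the line, y = (112 + 21x)/8. Substituting:
505x² + 8080x = 0  ⟹  x² + 16x = 0
x = 0 or x = −16, giving (0, 14) and (−16, −28).
|(0, 14) − (−16, −28)| = √((16)² + (42)²) = 2√505.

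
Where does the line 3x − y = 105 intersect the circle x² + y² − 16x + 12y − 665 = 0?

Substitute y = 3x − 105:
10x² − 610x + 9100 = 0  ⟹  x² − 61x + 910 = 0
x = 35 or x = 26, giving (35, 0) and (26, −27).

(26, −27) and (35, 0)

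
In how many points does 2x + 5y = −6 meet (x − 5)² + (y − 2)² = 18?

0

d² = (2·5 + 5·2 − (−6))²/29 = 676/29; r² = 18.
Since d² > r², the line lies outside the circle.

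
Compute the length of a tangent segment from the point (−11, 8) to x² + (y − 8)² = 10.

The centre is (0, 8) and r = √10. The square of the distance from P to the centre is 121 + 0 = 121.
The tangent meets the radius at right angles, so tangent² = |PO|² − r² = 121 − 10 = 111.

√111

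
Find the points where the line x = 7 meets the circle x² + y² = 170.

The line gives x = 7. Substituting into the circle:
y² − 121 = 0
y = 11 or y = −11, giving (7, 11) and (7, −11).

(7, −11) and (7, 11)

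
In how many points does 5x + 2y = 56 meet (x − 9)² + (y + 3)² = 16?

2

d² = (5·9 + 2·(−3) − (56))²/29 = 289/29; r² = 16.
Since d² < r², the line cuts the circle twice.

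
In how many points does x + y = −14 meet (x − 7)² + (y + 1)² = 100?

0

Substituting the line into the circle gives 2x² + 12x + 118 = 0.
Discriminant = (12)² − 4·2·(118) = −800 < 0.
No real roots: the line does not meet the circle.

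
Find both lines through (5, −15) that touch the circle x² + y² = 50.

Write the tangent as mx − y + (−15 − m·(5)) = 0 and set its distance from the centre to 5√2:
[m·(−5) − (15)]² = 50(m² + 1)
m² − 6m − 7 = 0, so m = −1 or m = 7.
With m = −1: x + y = −10. With m = 7: 7x − y = 50.

x + y = −10 and 7x − y = 50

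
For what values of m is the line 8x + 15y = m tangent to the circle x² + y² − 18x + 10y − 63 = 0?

m = −224 or m = 218

For a tangent, require d(centre, line) = r = 13.
|8·9 + 15·(−5) − m| / √289 = 13
|m − (−3)| = 13·17, so m = 218 or m = −224.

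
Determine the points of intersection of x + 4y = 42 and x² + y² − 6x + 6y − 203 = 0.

Substitute y = (42 − x)/4:
17x² − 204x − 476 = 0  ⟹  x² − 12x − 28 = 0
x = 14 or x = −2, giving (14, 7) and (−2, 11).

(−2, 11) and (14, 7)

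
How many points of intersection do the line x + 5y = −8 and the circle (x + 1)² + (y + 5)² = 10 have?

0

Substituting the line into the circle gives 26x² + 16x + 64 = 0.
Δ = 256 − 6656 = −6400.
No real roots: the line does not meet the circle.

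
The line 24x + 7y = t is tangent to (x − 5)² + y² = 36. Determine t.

t = −30 or t = 270

For a tangent, require d(centre, line) = r = 6.
|24·5 + 7·0 − t| / √625 = 6
|t − (120)| = 6·25, so t = 270 or t = −30.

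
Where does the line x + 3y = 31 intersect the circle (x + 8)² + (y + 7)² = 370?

(−5, 12) and (1, 10)

Express y = (31 − x)/3 and substitute into the circle:
10x² + 40x − 50 = 0  ⟹  x² + 4x − 5 = 0
x = 1 or x = −5, giving (1, 10) and (−5, 12).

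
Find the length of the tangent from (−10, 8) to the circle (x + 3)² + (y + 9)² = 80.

Centre (−3, −9), r² = 80. |PO|² = (−7)² + (17)² = 338.
Power of the point: PT² = |PO|² − r² = 258, so PT = √258.

√258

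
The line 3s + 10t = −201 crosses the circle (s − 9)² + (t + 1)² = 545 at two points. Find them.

(−7, −18) and (13, −24)

Express t = (−201 − 3s)/10 and substitute into the circle:
109s² − 654s − 9919 = 0  ⟹  s² − 6s − 91 = 0
s = 13 or s = −7, giving (13, −24) and (−7, −18).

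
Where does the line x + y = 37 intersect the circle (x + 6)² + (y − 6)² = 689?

Substitute y = −x + 37:
2x² − 50x + 308 = 0  ⟹  x² − 25x + 154 = 0
x = 14 or x = 11, giving (14, 23) and (11, 26).

(11, 26) and (14, 23)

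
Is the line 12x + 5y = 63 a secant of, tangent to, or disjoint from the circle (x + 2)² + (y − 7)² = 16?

tangent

Centre (−2, 7), r² = 16. Distance² from centre to line = (−52)²/169 = 16.
Since d² = r², the line is tangent.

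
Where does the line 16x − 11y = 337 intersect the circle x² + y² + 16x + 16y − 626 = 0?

(−3, −35) and (19, −3)

From the line, y = (−337 + 16x)/11. Substituting:
377x² − 6032x − 21489 = 0  ⟹  x² − 16x − 57 = 0
x = 19 or x = −3, giving (19, −3) and (−3, −35).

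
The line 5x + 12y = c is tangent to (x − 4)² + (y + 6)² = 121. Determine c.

Tangency holds when the distance from the centre (4, −6) to the line equals the radius 11:
|5·4 + 12·(−6) − c| / √169 = 11
|c − (−52)| = 11·13, so c = 91 or c = −195.

c = −195 or c = 91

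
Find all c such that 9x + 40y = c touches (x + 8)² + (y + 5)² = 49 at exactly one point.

For a tangent, require d(centre, line) = r = 7.
|9·(−8) + 40·(−5) − c| / √1681 = 7
|c − (−272)| = 7·41, so c = 15 or c = −559.

c = −559 or c = 15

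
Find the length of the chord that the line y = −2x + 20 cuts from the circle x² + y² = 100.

The distance from (0, 0) to the line is 20/√5, and r² = 100.
Half the chord is √(r² − d²) = √(20), so the full chord is 4√5.

4√5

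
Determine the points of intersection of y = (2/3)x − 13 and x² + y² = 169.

From the line, y = (−39 + 2x)/3. Substituting:
13x² − 156x = 0  ⟹  x² − 12x = 0
x = 12 or x = 0, giving (12, −5) and (0, −13).

(0, −13) and (12, −5)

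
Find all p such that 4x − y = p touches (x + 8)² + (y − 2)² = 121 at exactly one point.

For a tangent, require d(centre, line) = r = 11.
|4·(−8) − 1·2 − p| / √17 = 11
|p − (−34)| = 11√17.

p = −34 ± 11√17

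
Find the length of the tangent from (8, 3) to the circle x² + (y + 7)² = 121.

√43

The centre is (0, −7) and r = 11. The square of the distance from P to the centre is 64 + 100 = 164.
The tangent meets the radius at right angles, so tangent² = |PO|² − r² = 164 − 121 = 43.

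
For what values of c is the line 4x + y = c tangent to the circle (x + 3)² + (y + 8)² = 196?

The line touches the circle iff its distance from (−3, −8) is 14:
|4·(−3) + 1·(−8) − c| / √17 = 14
|c − (−20)| = 14√17.

c = −20 ± 14√17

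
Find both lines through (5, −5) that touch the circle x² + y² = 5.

A line y − (−5) = m(x − (5)) is tangent when its distance from (0, 0) is √5:
(−5m − (5))² = 5(m² + 1)
2m² + 5m + 2 = 0, so m = −1/2 or m = −2.
Through (5, −5) these give x + 2y = −5 and 2x + y = 5.

x + 2y = −5 and 2x + y = 5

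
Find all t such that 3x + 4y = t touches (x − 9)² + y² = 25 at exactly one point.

Tangency holds when the distance from the centre (9, 0) to the line equals the radius 5:
|3·9 + 4·0 − t| / √25 = 5
|t − (27)| = 5·5, so t = 52 or t = 2.

t = 2 or t = 52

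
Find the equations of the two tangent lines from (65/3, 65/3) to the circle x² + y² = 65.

4x − 7y = −65 and 7x − 4y = 65

A line y − (65/3) = m(x − (65/3)) is tangent when its distance from (0, 0) is √65:
(−65/3m − (−65/3))² = 65(m² + 1)
28m² − 65m + 28 = 0, so m = 4/7 or m = 7/4.
With m = 4/7: 4x − 7y = −65. With m = 7/4: 7x − 4y = 65.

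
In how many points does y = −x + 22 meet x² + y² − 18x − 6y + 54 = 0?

0

d² = (1·9 + 1·3 − (22))²/2 = 50; r² = 36.
Since d² > r², the line lies outside the circle.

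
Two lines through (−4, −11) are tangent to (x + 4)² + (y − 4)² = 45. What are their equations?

Write the tangent as mx − y + (−11 − m·(−4)) = 0 and set its distance from the centre to 3√5:
(0m − (15))² = 45(m² + 1)
m² − 4 = 0, so m = −2 or m = 2.
Through (−4, −11) these give 2x + y = −19 and 2x − y = 3.

2x + y = −19 and 2x − y = 3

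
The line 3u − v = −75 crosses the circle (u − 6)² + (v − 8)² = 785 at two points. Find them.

Substitute v = 3u + 75:
10u² + 390u + 3740 = 0  ⟹  u² + 39u + 374 = 0
u = −17 or u = −22, giving (−17, 24) and (−22, 9).

(−22, 9) and (−17, 24)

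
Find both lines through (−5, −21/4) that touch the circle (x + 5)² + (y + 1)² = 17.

Let a tangent through (−5, −21/4) have slope m. Its distance from (−5, −1) must equal √17:
(0m − (17/4))² = 17(m² + 1)
16m² − 1 = 0, so m = 1/4 or m = −1/4.
With m = 1/4: x − 4y = 16. With m = −1/4: x + 4y = −26.

x − 4y = 16 and x + 4y = −26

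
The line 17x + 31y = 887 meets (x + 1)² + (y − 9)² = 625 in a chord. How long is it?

25√2

Centre (−1, 9), r² = 625. Perpendicular distance d from centre to line = |−625| / √1250 = 625/√1250.
Chord = 2√(r² − d²) = 2·√(625/2) = 25√2.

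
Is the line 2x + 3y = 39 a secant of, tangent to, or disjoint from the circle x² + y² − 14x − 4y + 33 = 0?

disjoint

d² = (2·7 + 3·2 − (39))²/13 = 361/13; r² = 20.
Since d² > r², the line lies outside the circle.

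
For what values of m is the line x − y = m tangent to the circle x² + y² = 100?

m = ±10√2

The line touches the circle iff its distance from (0, 0) is 10:
|1·0 − 1·0 − m| / √2 = 10
|m| = 10√2.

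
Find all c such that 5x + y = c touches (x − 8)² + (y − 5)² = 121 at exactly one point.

c = 45 ± 11√26

The line touches the circle iff its distance from (8, 5) is 11:
|5·8 + 1·5 − c| / √26 = 11
|c − (45)| = 11√26.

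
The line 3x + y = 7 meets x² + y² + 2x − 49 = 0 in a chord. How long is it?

4√10

From the line, y = −3x + 7. Substituting:
10x² − 40x = 0  ⟹  x² − 4x = 0
x = 4 or x = 0, giving (4, −5) and (0, 7).
Chord length = distance between (4, −5) and (0, 7) = √160 = 4√10.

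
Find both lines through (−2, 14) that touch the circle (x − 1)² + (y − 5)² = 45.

2x − y = −18 and x + 2y = 26

Write the tangent as mx − y + (14 − m·(−2)) = 0 and set its distance from the centre to 3√5:
(3m − (−9))² = 45(m² + 1)
2m² − 3m − 2 = 0, so m = 2 or m = −1/2.
Through (−2, 14) these give 2x − y = −18 and x + 2y = 26.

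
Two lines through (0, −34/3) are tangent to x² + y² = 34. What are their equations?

5x − 3y = 34 and 5x + 3y = −34

A line y − (−34/3) = m(x − (0)) is tangent when its distance from (0, 0) is √34:
[m·(0) − (34/3)]² = 34(m² + 1)
9m² − 25 = 0, so m = 5/3 or m = −5/3.
Through (0, −34/3) these give 5x − 3y = 34 and 5x + 3y = −34.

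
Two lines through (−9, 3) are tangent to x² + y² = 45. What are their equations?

Write the tangent as mx − y + (3 − m·(−9)) = 0 and set its distance from the centre to 3√5:
[m·(9) − (−3)]² = 45(m² + 1)
2m² + 3m − 2 = 0, so m = −2 or m = 1/2.
Through (−9, 3) these give 2x + y = −15 and x − 2y = −15.

2x + y = −15 and x − 2y = −15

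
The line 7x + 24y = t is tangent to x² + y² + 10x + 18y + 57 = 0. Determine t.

t = −426 or t = −76

Tangency holds when the distance from the centre (−5, −9) to the line equals the radius 7:
|7·(−5) + 24·(−9) − t| / √625 = 7
|t − (−251)| = 7·25, so t = −76 or t = −426.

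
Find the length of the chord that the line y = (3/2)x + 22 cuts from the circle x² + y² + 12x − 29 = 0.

2√13

The distance from (−6, 0) to the line is 26/√13, and r² = 65.
Chord = 2√(r² − d²) = 2·√(13) = 2√13.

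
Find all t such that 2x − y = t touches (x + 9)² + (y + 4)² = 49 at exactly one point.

t = −14 ± 7√5

The line touches the circle iff its distance from (−9, −4) is 7:
|2·(−9) − 1·(−4) − t| / √5 = 7
|t − (−14)| = 7√5.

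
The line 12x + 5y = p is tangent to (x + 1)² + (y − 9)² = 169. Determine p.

For a tangent, require d(centre, line) = r = 13.
|12·(−1) + 5·9 − p| / √169 = 13
|p − (33)| = 13·13, so p = 202 or p = −136.

p = −136 or p = 202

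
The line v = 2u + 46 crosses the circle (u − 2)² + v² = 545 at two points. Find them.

Express v = 2u + 46 and substitute into the circle:
5u² + 180u + 1575 = 0  ⟹  u² + 36u + 315 = 0
u = −15 or u = −21, giving (−15, 16) and (−21, 4).

(−21, 4) and (−15, 16)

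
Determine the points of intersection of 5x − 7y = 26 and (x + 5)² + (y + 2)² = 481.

(−20, −18) and (15, 7)

From the line, y = (−26 + 5x)/7. Substituting:
74x² + 370x − 22200 = 0  ⟹  x² + 5x − 300 = 0
x = 15 or x = −20, giving (15, 7) and (−20, −18).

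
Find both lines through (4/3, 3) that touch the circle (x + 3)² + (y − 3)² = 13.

3x + 2y = 10 and 3x − 2y = −2

Let a tangent through (4/3, 3) have slope m. Its distance from (−3, 3) must equal √13:
[m·(−13/3) − (0)]² = 13(m² + 1)
4m² − 9 = 0, so m = −3/2 or m = 3/2.
With m = −3/2: 3x + 2y = 10. With m = 3/2: 3x − 2y = −2.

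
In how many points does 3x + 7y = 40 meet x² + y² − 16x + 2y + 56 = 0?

0

Substituting the line into the circle gives 58x² − 1066x + 4904 = 0.
Δ = 1136356 − 1137728 = −1372.
No real roots: the line does not meet the circle.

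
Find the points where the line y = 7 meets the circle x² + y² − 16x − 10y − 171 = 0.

(−8, 7) and (24, 7)

Substitute y = 7:
x² − 16x − 192 = 0
x = 24 or x = −8, giving (24, 7) and (−8, 7).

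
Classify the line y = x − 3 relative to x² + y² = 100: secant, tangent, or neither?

secant

Substituting the line into the circle gives 2x² − 6x − 91 = 0.
Discriminant = (−6)² − 4·2·(−91) = 764 > 0.
Two real roots: the line is a secant.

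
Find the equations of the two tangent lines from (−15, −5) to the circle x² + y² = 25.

A line y − (−5) = m(x − (−15)) is tangent when its distance from (0, 0) is 5:
[m·(15) − (5)]² = 25(m² + 1)
4m² − 3m = 0, so m = 0 or m = 3/4.
With m = 0: y = −5. With m = 3/4: 3x − 4y = −25.

y = −5 and 3x − 4y = −25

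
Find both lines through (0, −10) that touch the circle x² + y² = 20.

A line y − (−10) = m(x − (0)) is tangent when its distance from (0, 0) is 2√5:
(0m − (10))² = 20(m² + 1)
m² − 4 = 0, so m = −2 or m = 2.
Through (0, −10) these give 2x + y = −10 and 2x − y = 10.

2x + y = −10 and 2x − y = 10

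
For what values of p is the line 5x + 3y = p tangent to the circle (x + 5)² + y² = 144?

For a tangent, require d(centre, line) = r = 12.
|5·(−5) + 3·0 − p| / √34 = 12
|p − (−25)| = 12√34.

p = −25 ± 12√34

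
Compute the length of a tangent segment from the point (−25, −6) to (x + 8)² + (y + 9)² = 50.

With centre O = (−8, −9), |OP|² = 298 and r² = 50.
The tangent meets the radius at right angles, so tangent² = |PO|² − r² = 298 − 50 = 248.

2√62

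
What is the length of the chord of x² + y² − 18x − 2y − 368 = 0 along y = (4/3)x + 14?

Express y = (42 + 4x)/3 and substitute into the circle:
25x² + 150x − 1800 = 0  ⟹  x² + 6x − 72 = 0
x = 6 or x = −12, giving (6, 22) and (−12, −2).
|(6, 22) − (−12, −2)| = √((18)² + (24)²) = 30.

30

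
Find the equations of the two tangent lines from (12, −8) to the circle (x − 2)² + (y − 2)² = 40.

x + 3y = −12 and 3x + y = 28

Let a tangent through (12, −8) have slope m. Its distance from (2, 2) must equal 2√10:
[m·(−10) − (10)]² = 40(m² + 1)
3m² + 10m + 3 = 0, so m = −1/3 or m = −3.
With m = −1/3: x + 3y = −12. With m = −3: 3x + y = 28.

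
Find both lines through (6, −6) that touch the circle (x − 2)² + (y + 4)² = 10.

x − 3y = 24 and 3x + y = 12

Let a tangent through (6, −6) have slope m. Its distance from (2, −4) must equal √10:
[m·(−4) − (2)]² = 10(m² + 1)
3m² + 8m − 3 = 0, so m = 1/3 or m = −3.
With m = 1/3: x − 3y = 24. With m = −3: 3x + y = 12.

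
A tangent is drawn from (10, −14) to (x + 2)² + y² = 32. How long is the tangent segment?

Centre (−2, 0), r² = 32. |PO|² = (12)² + (−14)² = 340.
Power of the point: PT² = |PO|² − r² = 308, so PT = 2√77.

2√77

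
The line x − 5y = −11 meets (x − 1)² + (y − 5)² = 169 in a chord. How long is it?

5√26

Substitute y = (11 + x)/5:
26x² − 78x − 4004 = 0  ⟹  x² − 3x − 154 = 0
x = 14 or x = −11, giving (14, 5) and (−11, 0).
Chord length = distance between (14, 5) and (−11, 0) = √650 = 5√26.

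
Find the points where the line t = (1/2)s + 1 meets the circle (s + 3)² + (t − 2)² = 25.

Express t = (2 + s)/2 and substitute into the circle:
5s² + 20s − 60 = 0  ⟹  s² + 4s − 12 = 0
s = 2 or s = −6, giving (2, 2) and (−6, −2).

(−6, −2) and (2, 2)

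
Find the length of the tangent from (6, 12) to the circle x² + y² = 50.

Centre (0, 0), r² = 50. |PO|² = (6)² + (12)² = 180.
Power of the point: PT² = |PO|² − r² = 130, so PT = √130.

√130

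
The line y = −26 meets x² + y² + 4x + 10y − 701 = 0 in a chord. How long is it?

Express y = −26 and substitute into the circle:
x² + 4x − 285 = 0
x = 15 or x = −19, giving (15, −26) and (−19, −26).
|(15, −26) − (−19, −26)| = √((34)² + (0)²) = 34.

34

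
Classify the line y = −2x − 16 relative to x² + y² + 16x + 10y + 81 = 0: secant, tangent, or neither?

Substituting the line into the circle gives 5x² + 60x + 177 = 0.
Discriminant = (60)² − 4·5·(177) = 60 > 0.
Two real roots: the line is a secant.

secant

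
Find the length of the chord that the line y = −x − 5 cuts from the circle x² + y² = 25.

The distance from (0, 0) to the line is 5/√2, and r² = 25.
Chord = 2√(r² − d²) = 2·√(25/2) = 5√2.

5√2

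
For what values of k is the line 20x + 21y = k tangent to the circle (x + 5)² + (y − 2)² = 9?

For a tangent, require d(centre, line) = r = 3.
|20·(−5) + 21·2 − k| / √841 = 3
|k − (−58)| = 3·29, so k = 29 or k = −145.

k = −145 or k = 29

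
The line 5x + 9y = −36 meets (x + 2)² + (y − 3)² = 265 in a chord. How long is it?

Centre (−2, 3), r² = 265. Perpendicular distance d from centre to line = |53| / √106 = 53/√106.
Half the chord is √(r² − d²) = √(477/2), so the full chord is 3√106.

3√106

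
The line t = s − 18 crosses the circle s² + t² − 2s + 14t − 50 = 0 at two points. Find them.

Substitute t = s − 18:
2s² − 24s + 22 = 0  ⟹  s² − 12s + 11 = 0
s = 11 or s = 1, giving (11, −7) and (1, −17).

(1, −17) and (11, −7)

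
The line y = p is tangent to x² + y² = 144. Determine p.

For a tangent, require d(centre, line) = r = 12.
|0·0 + 1·0 − p| / √1 = 12
|p| = 12, so p = 12 or p = −12.

p = −12 or p = 12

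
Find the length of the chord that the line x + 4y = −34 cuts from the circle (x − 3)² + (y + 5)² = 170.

Express y = (−34 − x)/4 and substitute into the circle:
17x² − 68x − 2380 = 0  ⟹  x² − 4x − 140 = 0
x = 14 or x = −10, giving (14, −12) and (−10, −6).
Chord length = distance between (14, −12) and (−10, −6) = √612 = 6√17.

6√17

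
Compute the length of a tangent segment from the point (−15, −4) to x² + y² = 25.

6√6

Centre (0, 0), r² = 25. |PO|² = (−15)² + (−4)² = 241.
Power of the point: PT² = |PO|² − r² = 216, so PT = 6√6.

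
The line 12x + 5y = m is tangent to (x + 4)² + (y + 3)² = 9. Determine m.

The line touches the circle iff its distance from (−4, −3) is 3:
|12·(−4) + 5·(−3) − m| / √169 = 3
|m − (−63)| = 3·13, so m = −24 or m = −102.

m = −102 or m = −24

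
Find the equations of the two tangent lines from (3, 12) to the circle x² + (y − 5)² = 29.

A line y − (12) = m(x − (3)) is tangent when its distance from (0, 5) is √29:
(−3m − (−7))² = 29(m² + 1)
10m² + 21m − 10 = 0, so m = −5/2 or m = 2/5.
Through (3, 12) these give 5x + 2y = 39 and 2x − 5y = −54.

5x + 2y = 39 and 2x − 5y = −54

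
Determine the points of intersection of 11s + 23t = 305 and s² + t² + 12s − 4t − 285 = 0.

(−12, 19) and (11, 8)

From the line, t = (305 − 11s)/23. Substituting:
650s² + 650s − 85800 = 0  ⟹  s² + s − 132 = 0
s = 11 or s = −12, giving (11, 8) and (−12, 19).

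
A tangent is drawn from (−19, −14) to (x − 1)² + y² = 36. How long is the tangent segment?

Centre (1, 0), r² = 36. |PO|² = (−20)² + (−14)² = 596.
Power of the point: PT² = |PO|² − r² = 560, so PT = 4√35.

4√35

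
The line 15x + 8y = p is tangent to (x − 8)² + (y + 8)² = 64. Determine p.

p = −80 or p = 192

Tangency holds when the distance from the centre (8, −8) to the line equals the radius 8:
|15·8 + 8·(−8) − p| / √289 = 8
|p − (56)| = 8·17, so p = 192 or p = −80.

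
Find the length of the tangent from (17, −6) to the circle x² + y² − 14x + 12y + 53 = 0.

2√17

The centre is (7, −6) and r = 4√2. The square of the distance from P to the centre is 100 + 0 = 100.
By the tangent–radius right angle, tangent length = √(|PO|² − r²) = √68 = 2√17.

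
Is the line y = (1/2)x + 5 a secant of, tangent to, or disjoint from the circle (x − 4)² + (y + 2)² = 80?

secant

d² = (1·4 − 2·(−2) − (−10))²/5 = 324/5; r² = 80.
Since d² < r², the line cuts the circle twice.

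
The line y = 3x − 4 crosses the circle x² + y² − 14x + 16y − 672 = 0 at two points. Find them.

From the line, y = 3x − 4. Substituting:
10x² + 10x − 720 = 0  ⟹  x² + x − 72 = 0
x = 8 or x = −9, giving (8, 20) and (−9, −31).

(−9, −31) and (8, 20)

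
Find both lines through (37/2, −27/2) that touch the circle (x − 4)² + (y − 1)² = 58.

Let a tangent through (37/2, −27/2) have slope m. Its distance from (4, 1) must equal √58:
[m·(−29/2) − (29/2)]² = 58(m² + 1)
21m² + 58m + 21 = 0, so m = −3/7 or m = −7/3.
Through (37/2, −27/2) these give 3x + 7y = −39 and 7x + 3y = 89.

3x + 7y = −39 and 7x + 3y = 89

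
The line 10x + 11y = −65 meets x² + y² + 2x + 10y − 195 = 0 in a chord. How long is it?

Centre (−1, −5), r² = 221. Perpendicular distance d from centre to line = |0| / √221 = 0/√221.
Half the chord is √(r² − d²) = √(221), so the full chord is 2√221.

2√221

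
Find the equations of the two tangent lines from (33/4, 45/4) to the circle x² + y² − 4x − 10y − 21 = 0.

7x + y = 69 and x + 7y = 87

Let a tangent through (33/4, 45/4) have slope m. Its distance from (2, 5) must equal 5√2:
(−25/4m − (−25/4))² = 50(m² + 1)
7m² + 50m + 7 = 0, so m = −7 or m = −1/7.
With m = −7: 7x + y = 69. With m = −1/7: x + 7y = 87.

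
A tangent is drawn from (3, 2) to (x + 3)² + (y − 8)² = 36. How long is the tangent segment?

With centre O = (−3, 8), |OP|² = 72 and r² = 36.
The tangent meets the radius at right angles, so tangent² = |PO|² − r² = 72 − 36 = 36.

6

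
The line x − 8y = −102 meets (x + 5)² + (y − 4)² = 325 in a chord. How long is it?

The distance from (−5, 4) to the line is 65/√65, and r² = 325.
Chord = 2√(r² − d²) = 2·√(260) = 4√65.

4√65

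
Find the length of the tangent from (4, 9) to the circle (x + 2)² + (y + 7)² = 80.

Centre (−2, −7), r² = 80. |PO|² = (6)² + (16)² = 292.
The tangent meets the radius at right angles, so tangent² = |PO|² − r² = 292 − 80 = 212.

2√53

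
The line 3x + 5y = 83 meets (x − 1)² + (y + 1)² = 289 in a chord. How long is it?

Substitute y = (83 − 3x)/5:
34x² − 578x + 544 = 0  ⟹  x² − 17x + 16 = 0
x = 16 or x = 1, giving (16, 7) and (1, 16).
|(16, 7) − (1, 16)| = √((15)² + (−9)²) = 3√34.

3√34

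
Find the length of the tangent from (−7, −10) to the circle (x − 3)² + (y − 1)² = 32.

Centre (3, 1), r² = 32. |PO|² = (−10)² + (−11)² = 221.
Power of the point: PT² = |PO|² − r² = 189, so PT = 3√21.

3√21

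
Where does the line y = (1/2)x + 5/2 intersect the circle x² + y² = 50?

From the line, y = (5 + x)/2. Substituting:
5x² + 10x − 175 = 0  ⟹  x² + 2x − 35 = 0
x = 5 or x = −7, giving (5, 5) and (−7, −1).

(−7, −1) and (5, 5)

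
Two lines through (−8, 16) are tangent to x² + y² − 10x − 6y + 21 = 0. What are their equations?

Write the tangent as mx − y + (16 − m·(−8)) = 0 and set its distance from the centre to √13:
(13m − (−13))² = 13(m² + 1)
6m² + 13m + 6 = 0, so m = −3/2 or m = −2/3.
Through (−8, 16) these give 3x + 2y = 8 and 2x + 3y = 32.

3x + 2y = 8 and 2x + 3y = 32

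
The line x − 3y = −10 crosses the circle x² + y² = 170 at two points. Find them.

Express y = (10 + x)/3 and substitute into the circle:
10x² + 20x − 1430 = 0  ⟹  x² + 2x − 143 = 0
x = 11 or x = −13, giving (11, 7) and (−13, −1).

(−13, −1) and (11, 7)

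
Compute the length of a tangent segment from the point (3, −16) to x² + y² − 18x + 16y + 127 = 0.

√82

Centre (9, −8), r² = 18. |PO|² = (−6)² + (−8)² = 100.
The tangent meets the radius at right angles, so tangent² = |PO|² − r² = 100 − 18 = 82.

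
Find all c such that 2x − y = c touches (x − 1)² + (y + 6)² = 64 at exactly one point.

The line touches the circle iff its distance from (1, −6) is 8:
|2·1 − 1·(−6) − c| / √5 = 8
|c − (8)| = 8√5.

c = 8 ± 8√5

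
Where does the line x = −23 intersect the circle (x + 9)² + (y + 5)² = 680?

(−23, −27) and (−23, 17)

The line gives x = −23. Substituting into the circle:
y² + 10y − 459 = 0
y = 17 or y = −27, giving (−23, 17) and (−23, −27).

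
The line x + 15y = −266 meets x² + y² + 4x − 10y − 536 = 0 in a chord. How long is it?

From the line, y = (−266 − x)/15. Substituting:
226x² + 1582x − 9944 = 0  ⟹  x² + 7x − 44 = 0
x = 4 or x = −11, giving (4, −18) and (−11, −17).
|(4, −18) − (−11, −17)| = √((15)² + (−1)²) = √226.

√226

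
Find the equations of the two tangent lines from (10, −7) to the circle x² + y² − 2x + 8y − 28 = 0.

A line y − (−7) = m(x − (10)) is tangent when its distance from (1, −4) is 3√5:
(−9m − (3))² = 45(m² + 1)
2m² + 3m − 2 = 0, so m = 1/2 or m = −2.
Through (10, −7) these give x − 2y = 24 and 2x + y = 13.

x − 2y = 24 and 2x + y = 13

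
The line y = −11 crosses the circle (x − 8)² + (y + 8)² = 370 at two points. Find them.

(−11, −11) and (27, −11)

Express y = −11 and substitute into the circle:
x² − 16x − 297 = 0
x = 27 or x = −11, giving (27, −11) and (−11, −11).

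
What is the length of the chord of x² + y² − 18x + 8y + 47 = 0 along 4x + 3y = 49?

From the line, y = (49 − 4x)/3. Substituting:
25x² − 650x + 4000 = 0  ⟹  x² − 26x + 160 = 0
x = 16 or x = 10, giving (16, −5) and (10, 3).
|(16, −5) − (10, 3)| = √((6)² + (−8)²) = 10.

10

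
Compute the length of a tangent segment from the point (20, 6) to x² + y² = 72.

Centre (0, 0), r² = 72. |PO|² = (20)² + (6)² = 436.
The tangent meets the radius at right angles, so tangent² = |PO|² − r² = 436 − 72 = 364.

2√91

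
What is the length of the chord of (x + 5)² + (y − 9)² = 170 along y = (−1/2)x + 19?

The distance from (−5, 9) to the line is 25/√5, and r² = 170.
Chord = 2√(r² − d²) = 2·√(45) = 6√5.

6√5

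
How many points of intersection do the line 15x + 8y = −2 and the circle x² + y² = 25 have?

2

Substituting the line into the circle gives 289x² + 60x − 1596 = 0.
Discriminant = (60)² − 4·289·(−1596) = 1848576 > 0.
Two real roots: the line is a secant.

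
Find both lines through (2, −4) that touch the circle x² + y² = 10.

Let a tangent through (2, −4) have slope m. Its distance from (0, 0) must equal √10:
(−2m − (4))² = 10(m² + 1)
3m² − 8m − 3 = 0, so m = 3 or m = −1/3.
Through (2, −4) these give 3x − y = 10 and x + 3y = −10.

3x − y = 10 and x + 3y = −10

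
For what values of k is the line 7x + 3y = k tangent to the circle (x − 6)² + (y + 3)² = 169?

For a tangent, require d(centre, line) = r = 13.
|7·6 + 3·(−3) − k| / √58 = 13
|k − (33)| = 13√58.

k = 33 ± 13√58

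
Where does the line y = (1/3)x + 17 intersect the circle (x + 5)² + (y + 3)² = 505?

Substitute y = (51 + x)/3:
10x² + 210x − 720 = 0  ⟹  x² + 21x − 72 = 0
x = 3 or x = −24, giving (3, 18) and (−24, 9).

(−24, 9) and (3, 18)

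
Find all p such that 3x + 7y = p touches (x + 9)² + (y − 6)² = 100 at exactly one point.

p = 15 ± 10√58

The line touches the circle iff its distance from (−9, 6) is 10:
|3·(−9) + 7·6 − p| / √58 = 10
|p − (15)| = 10√58.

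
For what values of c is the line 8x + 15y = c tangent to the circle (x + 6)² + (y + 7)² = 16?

The line touches the circle iff its distance from (−6, −7) is 4:
|8·(−6) + 15·(−7) − c| / √289 = 4
|c − (−153)| = 4·17, so c = −85 or c = −221.

c = −221 or c = −85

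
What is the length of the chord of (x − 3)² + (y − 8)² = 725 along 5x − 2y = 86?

The distance from (3, 8) to the line is 87/√29, and r² = 725.
Chord = 2√(r² − d²) = 2·√(464) = 8√29.

8√29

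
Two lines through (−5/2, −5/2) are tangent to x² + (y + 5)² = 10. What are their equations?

x − 3y = 5 and 3x − y = −5

Let a tangent through (−5/2, −5/2) have slope m. Its distance from (0, −5) must equal √10:
[m·(5/2) − (−5/2)]² = 10(m² + 1)
3m² − 10m + 3 = 0, so m = 1/3 or m = 3.
With m = 1/3: x − 3y = 5. With m = 3: 3x − y = −5.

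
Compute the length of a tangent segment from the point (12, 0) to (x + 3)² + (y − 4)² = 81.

Centre (−3, 4), r² = 81. |PO|² = (15)² + (−4)² = 241.
The tangent meets the radius at right angles, so tangent² = |PO|² − r² = 241 − 81 = 160.

4√10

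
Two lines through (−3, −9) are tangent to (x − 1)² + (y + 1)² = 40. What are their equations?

Write the tangent as mx − y + (−9 − m·(−3)) = 0 and set its distance from the centre to 2√10:
[m·(4) − (8)]² = 40(m² + 1)
3m² + 8m − 3 = 0, so m = 1/3 or m = −3.
With m = 1/3: x − 3y = 24. With m = −3: 3x + y = −18.

x − 3y = 24 and 3x + y = −18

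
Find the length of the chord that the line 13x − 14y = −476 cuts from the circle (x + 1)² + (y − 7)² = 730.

Express y = (476 + 13x)/14 and substitute into the circle:
365x² + 10220x = 0  ⟹  x² + 28x = 0
x = 0 or x = −28, giving (0, 34) and (−28, 8).
Chord length = distance between (0, 34) and (−28, 8) = √1460 = 2√365.

2√365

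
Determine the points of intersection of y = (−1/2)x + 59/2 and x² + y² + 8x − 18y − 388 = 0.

(−3, 31) and (13, 23)

Express y = (59 − x)/2 and substitute into the circle:
5x² − 50x − 195 = 0  ⟹  x² − 10x − 39 = 0
x = 13 or x = −3, giving (13, 23) and (−3, 31).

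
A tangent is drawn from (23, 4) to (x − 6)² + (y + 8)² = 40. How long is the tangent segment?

The centre is (6, −8) and r = 2√10. The square of the distance from P to the centre is 289 + 144 = 433.
By the tangent–radius right angle, tangent length = √(|PO|² − r²) = √393.

√393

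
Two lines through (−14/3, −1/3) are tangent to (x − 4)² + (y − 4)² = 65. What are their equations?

8x − y = −37 and 4x + 7y = −21

A line y − (−1/3) = m(x − (−14/3)) is tangent when its distance from (4, 4) is √65:
(26/3m − (13/3))² = 65(m² + 1)
7m² − 52m − 32 = 0, so m = 8 or m = −4/7.
Through (−14/3, −1/3) these give 8x − y = −37 and 4x + 7y = −21.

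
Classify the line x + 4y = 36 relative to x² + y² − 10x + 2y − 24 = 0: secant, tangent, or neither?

neither

Substituting the line into the circle gives 17x² − 240x + 1200 = 0.
Δ = 57600 − 81600 = −24000.
No real roots: the line does not meet the circle.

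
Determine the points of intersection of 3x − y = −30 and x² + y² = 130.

From the line, y = 3x + 30. Substituting:
10x² + 180x + 770 = 0  ⟹  x² + 18x + 77 = 0
x = −7 or x = −11, giving (−7, 9) and (−11, −3).

(−11, −3) and (−7, 9)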